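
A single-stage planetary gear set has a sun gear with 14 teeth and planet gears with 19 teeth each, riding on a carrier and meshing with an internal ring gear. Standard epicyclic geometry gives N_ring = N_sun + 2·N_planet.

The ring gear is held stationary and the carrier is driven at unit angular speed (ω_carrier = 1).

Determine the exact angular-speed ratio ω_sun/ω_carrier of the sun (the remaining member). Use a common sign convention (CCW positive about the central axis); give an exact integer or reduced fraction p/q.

33/7

N_ring = 14 + 2·19 = 52
14(ω_s−ω_c) = −52(ω_r−ω_c),  ω_r=0, ω_c=1
ω_s = 1 − (52/14)(0−1) = 33/7
ω_s/ω_c = 33/7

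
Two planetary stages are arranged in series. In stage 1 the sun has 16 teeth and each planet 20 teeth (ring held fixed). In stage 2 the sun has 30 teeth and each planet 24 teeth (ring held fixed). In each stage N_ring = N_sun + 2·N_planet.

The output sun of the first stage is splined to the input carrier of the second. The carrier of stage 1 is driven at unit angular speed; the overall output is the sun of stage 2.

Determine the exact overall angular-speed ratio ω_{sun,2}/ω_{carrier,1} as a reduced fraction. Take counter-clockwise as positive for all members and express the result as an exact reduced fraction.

Stage 1: N_ring = 16 + 2·20 = 56
Stage 1: 16(ω_s−ω_c) = −56(ω_r−ω_c),  ω_r=0, ω_c=1
Stage 1: ω_s = 1 − (56/16)(0−1) = 9/2
  ⇒ ω_s¹/ω_c¹ = 9/2
Stage 2: N_ring = 30 + 2·24 = 78
Stage 2: 30(ω_s−ω_c) = −78(ω_r−ω_c),  ω_r=0, ω_c=1
Stage 2: ω_s = 1 − (78/30)(0−1) = 18/5
  ⇒ ω_s²/ω_c² = 18/5
Coupling ω_c² = ω_s¹ ⇒ overall = 9/2 × 18/5 = 81/5

81/5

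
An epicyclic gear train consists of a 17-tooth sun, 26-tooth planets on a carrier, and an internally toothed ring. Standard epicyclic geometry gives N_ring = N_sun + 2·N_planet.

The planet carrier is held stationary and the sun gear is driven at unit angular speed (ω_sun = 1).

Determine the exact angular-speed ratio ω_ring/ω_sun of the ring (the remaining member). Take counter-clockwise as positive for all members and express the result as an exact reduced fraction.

-17/69

N_ring = 17 + 2·26 = 69
17(ω_s−ω_c) = −69(ω_r−ω_c),  ω_c=0, ω_s=1
ω_r = 0 − (17/69)(1−0) = -17/69
ω_r/ω_s = -17/69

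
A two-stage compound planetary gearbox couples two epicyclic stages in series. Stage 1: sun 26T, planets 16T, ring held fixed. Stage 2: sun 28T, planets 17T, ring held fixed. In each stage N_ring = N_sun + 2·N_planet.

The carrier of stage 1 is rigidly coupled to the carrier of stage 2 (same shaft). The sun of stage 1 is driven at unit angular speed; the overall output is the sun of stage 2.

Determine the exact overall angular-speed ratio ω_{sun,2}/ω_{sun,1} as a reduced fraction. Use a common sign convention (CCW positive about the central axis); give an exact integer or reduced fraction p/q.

Stage 1: N_ring = 26 + 2·16 = 58
Stage 1: 26(ω_s−ω_c) = −58(ω_r−ω_c),  ω_r=0, ω_s=1
Stage 1: 26(1−ω_c) = −58(0−ω_c)  ⇒  84ω_c = 26  ⇒  ω_c = 13/42
  ⇒ ω_c¹/ω_s¹ = 13/42
Stage 2: N_ring = 28 + 2·17 = 62
Stage 2: 28(ω_s−ω_c) = −62(ω_r−ω_c),  ω_r=0, ω_c=1
Stage 2: ω_s = 1 − (62/28)(0−1) = 45/14
  ⇒ ω_s²/ω_c² = 45/14
Coupling ω_c² = ω_c¹ ⇒ overall = 13/42 × 45/14 = 195/196

195/196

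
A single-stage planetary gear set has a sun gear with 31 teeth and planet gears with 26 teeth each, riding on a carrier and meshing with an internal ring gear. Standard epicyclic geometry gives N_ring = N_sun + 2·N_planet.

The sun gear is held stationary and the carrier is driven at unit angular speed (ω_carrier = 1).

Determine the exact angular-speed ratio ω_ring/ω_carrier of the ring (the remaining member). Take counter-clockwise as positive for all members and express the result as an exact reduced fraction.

N_ring = 31 + 2·26 = 83
31(ω_s−ω_c) = −83(ω_r−ω_c),  ω_s=0, ω_c=1
ω_r = 1 − (31/83)(0−1) = 114/83
ω_r/ω_c = 114/83

114/83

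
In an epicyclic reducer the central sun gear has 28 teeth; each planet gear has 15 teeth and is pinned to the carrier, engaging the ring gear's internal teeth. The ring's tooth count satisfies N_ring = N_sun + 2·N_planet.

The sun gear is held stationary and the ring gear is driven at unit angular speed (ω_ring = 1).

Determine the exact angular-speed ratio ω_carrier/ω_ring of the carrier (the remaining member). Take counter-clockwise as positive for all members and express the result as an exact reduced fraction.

N_ring = 28 + 2·15 = 58
28(ω_s−ω_c) = −58(ω_r−ω_c),  ω_s=0, ω_r=1
28(0−ω_c) = −58(1−ω_c)  ⇒  86ω_c = 58  ⇒  ω_c = 29/43
ω_c/ω_r = 29/43

29/43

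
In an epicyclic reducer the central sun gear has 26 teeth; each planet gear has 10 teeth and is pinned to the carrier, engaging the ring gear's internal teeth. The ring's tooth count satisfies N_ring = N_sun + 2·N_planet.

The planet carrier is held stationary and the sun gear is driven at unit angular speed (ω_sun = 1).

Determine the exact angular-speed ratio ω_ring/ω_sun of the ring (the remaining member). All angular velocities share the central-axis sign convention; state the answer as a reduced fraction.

N_ring = 26 + 2·10 = 46
26(ω_s−ω_c) = −46(ω_r−ω_c),  ω_c=0, ω_s=1
ω_r = 0 − (26/46)(1−0) = -13/23
ω_r/ω_s = -13/23

-13/23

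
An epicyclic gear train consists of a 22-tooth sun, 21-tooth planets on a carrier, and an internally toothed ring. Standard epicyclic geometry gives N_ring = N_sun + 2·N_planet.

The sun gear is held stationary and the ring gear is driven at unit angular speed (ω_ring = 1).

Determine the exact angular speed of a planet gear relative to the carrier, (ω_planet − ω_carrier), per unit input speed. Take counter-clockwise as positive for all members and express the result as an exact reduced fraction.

N_ring = 22 + 2·21 = 64
22(ω_s−ω_c) = −64(ω_r−ω_c),  ω_s=0, ω_r=1
22(0−ω_c) = −64(1−ω_c)  ⇒  86ω_c = 64  ⇒  ω_c = 32/43
sun–planet: 22·(0−32/43) = −21·(ω_p−ω_c)  ⇒  ω_p−ω_c = −(22/21)·(-32/43) = 704/903

704/903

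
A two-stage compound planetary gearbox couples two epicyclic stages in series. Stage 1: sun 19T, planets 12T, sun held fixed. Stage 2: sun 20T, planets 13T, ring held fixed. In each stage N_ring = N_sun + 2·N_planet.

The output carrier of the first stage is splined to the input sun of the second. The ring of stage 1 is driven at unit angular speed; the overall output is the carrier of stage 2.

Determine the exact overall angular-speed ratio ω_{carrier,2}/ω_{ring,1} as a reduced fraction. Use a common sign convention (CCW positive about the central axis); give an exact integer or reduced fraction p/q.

Stage 1: N_ring = 19 + 2·12 = 43
Stage 1: 19(ω_s−ω_c) = −43(ω_r−ω_c),  ω_s=0, ω_r=1
Stage 1: 19(0−ω_c) = −43(1−ω_c)  ⇒  62ω_c = 43  ⇒  ω_c = 43/62
  ⇒ ω_c¹/ω_r¹ = 43/62
Stage 2: N_ring = 20 + 2·13 = 46
Stage 2: 20(ω_s−ω_c) = −46(ω_r−ω_c),  ω_r=0, ω_s=1
Stage 2: 20(1−ω_c) = −46(0−ω_c)  ⇒  66ω_c = 20  ⇒  ω_c = 10/33
  ⇒ ω_c²/ω_s² = 10/33
Coupling ω_s² = ω_c¹ ⇒ overall = 43/62 × 10/33 = 215/1023

215/1023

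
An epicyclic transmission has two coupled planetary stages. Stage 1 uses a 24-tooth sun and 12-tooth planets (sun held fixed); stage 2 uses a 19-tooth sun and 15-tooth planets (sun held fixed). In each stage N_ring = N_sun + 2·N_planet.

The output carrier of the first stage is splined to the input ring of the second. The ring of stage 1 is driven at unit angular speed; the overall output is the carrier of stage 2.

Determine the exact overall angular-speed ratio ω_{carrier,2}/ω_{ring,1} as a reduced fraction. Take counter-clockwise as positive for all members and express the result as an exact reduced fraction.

Stage 1: N_ring = 24 + 2·12 = 48
Stage 1: 24(ω_s−ω_c) = −48(ω_r−ω_c),  ω_s=0, ω_r=1
Stage 1: 24(0−ω_c) = −48(1−ω_c)  ⇒  72ω_c = 48  ⇒  ω_c = 2/3
  ⇒ ω_c¹/ω_r¹ = 2/3
Stage 2: N_ring = 19 + 2·15 = 49
Stage 2: 19(ω_s−ω_c) = −49(ω_r−ω_c),  ω_s=0, ω_r=1
Stage 2: 19(0−ω_c) = −49(1−ω_c)  ⇒  68ω_c = 49  ⇒  ω_c = 49/68
  ⇒ ω_c²/ω_r² = 49/68
Coupling ω_r² = ω_c¹ ⇒ overall = 2/3 × 49/68 = 49/102

49/102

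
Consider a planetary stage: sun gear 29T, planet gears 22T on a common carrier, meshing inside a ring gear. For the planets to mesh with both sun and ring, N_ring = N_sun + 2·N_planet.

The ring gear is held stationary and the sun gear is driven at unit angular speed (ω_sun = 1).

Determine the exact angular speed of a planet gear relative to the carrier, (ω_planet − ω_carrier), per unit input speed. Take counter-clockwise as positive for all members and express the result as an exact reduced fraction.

-2117/2244

N_ring = 29 + 2·22 = 73
29(ω_s−ω_c) = −73(ω_r−ω_c),  ω_r=0, ω_s=1
29(1−ω_c) = −73(0−ω_c)  ⇒  102ω_c = 29  ⇒  ω_c = 29/102
sun–planet: 29·(1−29/102) = −22·(ω_p−ω_c)  ⇒  ω_p−ω_c = −(29/22)·(73/102) = -2117/2244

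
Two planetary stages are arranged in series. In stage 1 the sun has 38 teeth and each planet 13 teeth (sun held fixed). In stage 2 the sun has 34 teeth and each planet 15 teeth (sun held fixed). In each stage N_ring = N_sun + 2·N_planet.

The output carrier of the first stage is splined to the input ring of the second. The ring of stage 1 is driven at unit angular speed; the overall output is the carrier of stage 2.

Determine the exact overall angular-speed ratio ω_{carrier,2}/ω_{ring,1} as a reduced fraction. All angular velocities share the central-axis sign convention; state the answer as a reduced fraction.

1024/2499

Stage 1: N_ring = 38 + 2·13 = 64
Stage 1: 38(ω_s−ω_c) = −64(ω_r−ω_c),  ω_s=0, ω_r=1
Stage 1: 38(0−ω_c) = −64(1−ω_c)  ⇒  102ω_c = 64  ⇒  ω_c = 32/51
  ⇒ ω_c¹/ω_r¹ = 32/51
Stage 2: N_ring = 34 + 2·15 = 64
Stage 2: 34(ω_s−ω_c) = −64(ω_r−ω_c),  ω_s=0, ω_r=1
Stage 2: 34(0−ω_c) = −64(1−ω_c)  ⇒  98ω_c = 64  ⇒  ω_c = 32/49
  ⇒ ω_c²/ω_r² = 32/49
Coupling ω_r² = ω_c¹ ⇒ overall = 32/51 × 32/49 = 1024/2499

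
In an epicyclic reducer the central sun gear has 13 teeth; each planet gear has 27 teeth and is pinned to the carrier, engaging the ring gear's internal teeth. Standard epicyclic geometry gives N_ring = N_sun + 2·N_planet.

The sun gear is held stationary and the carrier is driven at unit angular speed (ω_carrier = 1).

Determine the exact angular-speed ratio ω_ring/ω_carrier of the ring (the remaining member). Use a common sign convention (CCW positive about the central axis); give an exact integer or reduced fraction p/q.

N_ring = 13 + 2·27 = 67
13(ω_s−ω_c) = −67(ω_r−ω_c),  ω_s=0, ω_c=1
ω_r = 1 − (13/67)(0−1) = 80/67
ω_r/ω_c = 80/67

80/67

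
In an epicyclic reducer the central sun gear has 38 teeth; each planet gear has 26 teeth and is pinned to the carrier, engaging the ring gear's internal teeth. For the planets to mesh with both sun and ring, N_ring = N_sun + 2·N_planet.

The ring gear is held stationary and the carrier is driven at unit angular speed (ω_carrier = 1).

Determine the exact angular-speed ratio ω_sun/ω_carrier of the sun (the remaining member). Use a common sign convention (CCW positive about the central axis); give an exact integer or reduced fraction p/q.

64/19

N_ring = 38 + 2·26 = 90
38(ω_s−ω_c) = −90(ω_r−ω_c),  ω_r=0, ω_c=1
ω_s = 1 − (90/38)(0−1) = 64/19
ω_s/ω_c = 64/19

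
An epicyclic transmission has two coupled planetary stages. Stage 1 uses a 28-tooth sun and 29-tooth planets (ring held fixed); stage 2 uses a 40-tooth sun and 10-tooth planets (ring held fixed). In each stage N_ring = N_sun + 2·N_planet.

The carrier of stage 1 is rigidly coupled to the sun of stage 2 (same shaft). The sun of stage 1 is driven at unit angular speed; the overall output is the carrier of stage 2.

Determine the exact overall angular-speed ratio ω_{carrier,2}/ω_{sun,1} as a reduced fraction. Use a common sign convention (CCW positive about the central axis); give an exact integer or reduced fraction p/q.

Stage 1: N_ring = 28 + 2·29 = 86
Stage 1: 28(ω_s−ω_c) = −86(ω_r−ω_c),  ω_r=0, ω_s=1
Stage 1: 28(1−ω_c) = −86(0−ω_c)  ⇒  114ω_c = 28  ⇒  ω_c = 14/57
  ⇒ ω_c¹/ω_s¹ = 14/57
Stage 2: N_ring = 40 + 2·10 = 60
Stage 2: 40(ω_s−ω_c) = −60(ω_r−ω_c),  ω_r=0, ω_s=1
Stage 2: 40(1−ω_c) = −60(0−ω_c)  ⇒  100ω_c = 40  ⇒  ω_c = 2/5
  ⇒ ω_c²/ω_s² = 2/5
Coupling ω_s² = ω_c¹ ⇒ overall = 14/57 × 2/5 = 28/285

28/285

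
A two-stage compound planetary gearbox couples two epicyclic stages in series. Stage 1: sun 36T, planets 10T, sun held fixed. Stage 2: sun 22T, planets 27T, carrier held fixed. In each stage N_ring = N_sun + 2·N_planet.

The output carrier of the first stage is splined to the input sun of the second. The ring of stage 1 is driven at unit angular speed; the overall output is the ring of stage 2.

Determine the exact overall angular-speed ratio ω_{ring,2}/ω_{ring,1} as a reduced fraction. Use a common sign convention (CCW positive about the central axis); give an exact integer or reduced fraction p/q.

Stage 1: N_ring = 36 + 2·10 = 56
Stage 1: 36(ω_s−ω_c) = −56(ω_r−ω_c),  ω_s=0, ω_r=1
Stage 1: 36(0−ω_c) = −56(1−ω_c)  ⇒  92ω_c = 56  ⇒  ω_c = 14/23
  ⇒ ω_c¹/ω_r¹ = 14/23
Stage 2: N_ring = 22 + 2·27 = 76
Stage 2: 22(ω_s−ω_c) = −76(ω_r−ω_c),  ω_c=0, ω_s=1
Stage 2: ω_r = 0 − (22/76)(1−0) = -11/38
  ⇒ ω_r²/ω_s² = -11/38
Coupling ω_s² = ω_c¹ ⇒ overall = 14/23 × -11/38 = -77/437

-77/437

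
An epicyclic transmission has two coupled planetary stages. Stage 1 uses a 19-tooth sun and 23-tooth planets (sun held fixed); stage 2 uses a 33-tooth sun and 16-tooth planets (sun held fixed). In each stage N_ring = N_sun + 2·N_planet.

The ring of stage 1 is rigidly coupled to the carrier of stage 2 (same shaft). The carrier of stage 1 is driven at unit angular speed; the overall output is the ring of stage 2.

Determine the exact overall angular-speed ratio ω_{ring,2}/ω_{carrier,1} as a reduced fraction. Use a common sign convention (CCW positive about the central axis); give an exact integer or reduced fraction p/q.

8232/4225

Stage 1: N_ring = 19 + 2·23 = 65
Stage 1: 19(ω_s−ω_c) = −65(ω_r−ω_c),  ω_s=0, ω_c=1
Stage 1: ω_r = 1 − (19/65)(0−1) = 84/65
  ⇒ ω_r¹/ω_c¹ = 84/65
Stage 2: N_ring = 33 + 2·16 = 65
Stage 2: 33(ω_s−ω_c) = −65(ω_r−ω_c),  ω_s=0, ω_c=1
Stage 2: ω_r = 1 − (33/65)(0−1) = 98/65
  ⇒ ω_r²/ω_c² = 98/65
Coupling ω_c² = ω_r¹ ⇒ overall = 84/65 × 98/65 = 8232/4225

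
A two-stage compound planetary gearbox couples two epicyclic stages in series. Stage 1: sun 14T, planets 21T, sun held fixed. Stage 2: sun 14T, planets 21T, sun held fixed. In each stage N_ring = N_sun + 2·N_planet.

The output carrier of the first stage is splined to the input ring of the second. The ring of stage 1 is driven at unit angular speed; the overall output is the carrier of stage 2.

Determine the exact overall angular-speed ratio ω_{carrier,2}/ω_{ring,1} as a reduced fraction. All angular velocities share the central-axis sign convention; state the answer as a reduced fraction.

16/25

Stage 1: N_ring = 14 + 2·21 = 56
Stage 1: 14(ω_s−ω_c) = −56(ω_r−ω_c),  ω_s=0, ω_r=1
Stage 1: 14(0−ω_c) = −56(1−ω_c)  ⇒  70ω_c = 56  ⇒  ω_c = 4/5
  ⇒ ω_c¹/ω_r¹ = 4/5
Stage 2: N_ring = 14 + 2·21 = 56
Stage 2: 14(ω_s−ω_c) = −56(ω_r−ω_c),  ω_s=0, ω_r=1
Stage 2: 14(0−ω_c) = −56(1−ω_c)  ⇒  70ω_c = 56  ⇒  ω_c = 4/5
  ⇒ ω_c²/ω_r² = 4/5
Coupling ω_r² = ω_c¹ ⇒ overall = 4/5 × 4/5 = 16/25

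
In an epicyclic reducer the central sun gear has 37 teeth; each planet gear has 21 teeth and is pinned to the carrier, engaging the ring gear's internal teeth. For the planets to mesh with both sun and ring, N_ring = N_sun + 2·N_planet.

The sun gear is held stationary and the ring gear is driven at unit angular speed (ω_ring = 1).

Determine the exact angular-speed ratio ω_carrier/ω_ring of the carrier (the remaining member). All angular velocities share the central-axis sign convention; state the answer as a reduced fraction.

79/116

N_ring = 37 + 2·21 = 79
37(ω_s−ω_c) = −79(ω_r−ω_c),  ω_s=0, ω_r=1
37(0−ω_c) = −79(1−ω_c)  ⇒  116ω_c = 79  ⇒  ω_c = 79/116
ω_c/ω_r = 79/116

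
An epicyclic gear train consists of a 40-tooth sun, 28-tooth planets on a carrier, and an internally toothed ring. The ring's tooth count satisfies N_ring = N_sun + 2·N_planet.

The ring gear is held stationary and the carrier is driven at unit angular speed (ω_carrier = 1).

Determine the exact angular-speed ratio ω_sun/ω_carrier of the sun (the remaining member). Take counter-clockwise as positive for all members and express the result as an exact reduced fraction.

17/5

N_ring = 40 + 2·28 = 96
40(ω_s−ω_c) = −96(ω_r−ω_c),  ω_r=0, ω_c=1
ω_s = 1 − (96/40)(0−1) = 17/5
ω_s/ω_c = 17/5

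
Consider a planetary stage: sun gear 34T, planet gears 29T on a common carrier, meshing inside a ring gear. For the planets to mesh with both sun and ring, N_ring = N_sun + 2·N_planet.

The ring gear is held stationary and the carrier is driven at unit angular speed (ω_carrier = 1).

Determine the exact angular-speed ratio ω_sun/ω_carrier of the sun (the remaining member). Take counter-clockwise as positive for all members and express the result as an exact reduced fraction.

63/17

N_ring = 34 + 2·29 = 92
34(ω_s−ω_c) = −92(ω_r−ω_c),  ω_r=0, ω_c=1
ω_s = 1 − (92/34)(0−1) = 63/17
ω_s/ω_c = 63/17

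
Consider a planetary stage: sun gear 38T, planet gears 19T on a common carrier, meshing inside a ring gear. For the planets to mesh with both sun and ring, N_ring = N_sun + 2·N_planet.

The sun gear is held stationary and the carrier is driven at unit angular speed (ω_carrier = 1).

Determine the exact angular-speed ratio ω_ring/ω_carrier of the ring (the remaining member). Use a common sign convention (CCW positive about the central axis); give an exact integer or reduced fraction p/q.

3/2

N_ring = 38 + 2·19 = 76
38(ω_s−ω_c) = −76(ω_r−ω_c),  ω_s=0, ω_c=1
ω_r = 1 − (38/76)(0−1) = 3/2
ω_r/ω_c = 3/2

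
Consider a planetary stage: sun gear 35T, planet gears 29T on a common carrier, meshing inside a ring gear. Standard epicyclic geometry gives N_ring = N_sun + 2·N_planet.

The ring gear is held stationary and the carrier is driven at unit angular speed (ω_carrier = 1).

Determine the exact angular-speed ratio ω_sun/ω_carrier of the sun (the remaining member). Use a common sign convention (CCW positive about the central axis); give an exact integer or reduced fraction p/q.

128/35

N_ring = 35 + 2·29 = 93
35(ω_s−ω_c) = −93(ω_r−ω_c),  ω_r=0, ω_c=1
ω_s = 1 − (93/35)(0−1) = 128/35
ω_s/ω_c = 128/35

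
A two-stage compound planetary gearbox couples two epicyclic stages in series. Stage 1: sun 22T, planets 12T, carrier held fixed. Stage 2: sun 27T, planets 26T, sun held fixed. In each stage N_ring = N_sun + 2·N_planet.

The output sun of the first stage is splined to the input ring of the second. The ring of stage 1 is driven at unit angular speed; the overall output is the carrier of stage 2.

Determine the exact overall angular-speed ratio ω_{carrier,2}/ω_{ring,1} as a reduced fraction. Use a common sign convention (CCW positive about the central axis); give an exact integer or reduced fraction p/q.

-1817/1166

Stage 1: N_ring = 22 + 2·12 = 46
Stage 1: 22(ω_s−ω_c) = −46(ω_r−ω_c),  ω_c=0, ω_r=1
Stage 1: ω_s = 0 − (46/22)(1−0) = -23/11
  ⇒ ω_s¹/ω_r¹ = -23/11
Stage 2: N_ring = 27 + 2·26 = 79
Stage 2: 27(ω_s−ω_c) = −79(ω_r−ω_c),  ω_s=0, ω_r=1
Stage 2: 27(0−ω_c) = −79(1−ω_c)  ⇒  106ω_c = 79  ⇒  ω_c = 79/106
  ⇒ ω_c²/ω_r² = 79/106
Coupling ω_r² = ω_s¹ ⇒ overall = -23/11 × 79/106 = -1817/1166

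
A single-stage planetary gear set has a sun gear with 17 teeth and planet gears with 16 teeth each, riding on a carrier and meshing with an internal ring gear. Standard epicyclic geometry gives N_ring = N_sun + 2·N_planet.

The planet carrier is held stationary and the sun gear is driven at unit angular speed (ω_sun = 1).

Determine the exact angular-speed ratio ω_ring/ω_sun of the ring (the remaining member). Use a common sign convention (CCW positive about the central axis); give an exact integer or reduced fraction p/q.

-17/49

N_ring = 17 + 2·16 = 49
17(ω_s−ω_c) = −49(ω_r−ω_c),  ω_c=0, ω_s=1
ω_r = 0 − (17/49)(1−0) = -17/49
ω_r/ω_s = -17/49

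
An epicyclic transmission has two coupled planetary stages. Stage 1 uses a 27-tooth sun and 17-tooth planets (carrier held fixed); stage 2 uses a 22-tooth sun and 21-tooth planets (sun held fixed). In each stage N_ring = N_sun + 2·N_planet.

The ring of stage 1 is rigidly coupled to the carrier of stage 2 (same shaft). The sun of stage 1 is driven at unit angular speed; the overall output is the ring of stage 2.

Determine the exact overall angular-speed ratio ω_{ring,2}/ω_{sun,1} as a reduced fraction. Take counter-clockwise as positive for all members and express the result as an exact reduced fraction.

Stage 1: N_ring = 27 + 2·17 = 61
Stage 1: 27(ω_s−ω_c) = −61(ω_r−ω_c),  ω_c=0, ω_s=1
Stage 1: ω_r = 0 − (27/61)(1−0) = -27/61
  ⇒ ω_r¹/ω_s¹ = -27/61
Stage 2: N_ring = 22 + 2·21 = 64
Stage 2: 22(ω_s−ω_c) = −64(ω_r−ω_c),  ω_s=0, ω_c=1
Stage 2: ω_r = 1 − (22/64)(0−1) = 43/32
  ⇒ ω_r²/ω_c² = 43/32
Coupling ω_c² = ω_r¹ ⇒ overall = -27/61 × 43/32 = -1161/1952

-1161/1952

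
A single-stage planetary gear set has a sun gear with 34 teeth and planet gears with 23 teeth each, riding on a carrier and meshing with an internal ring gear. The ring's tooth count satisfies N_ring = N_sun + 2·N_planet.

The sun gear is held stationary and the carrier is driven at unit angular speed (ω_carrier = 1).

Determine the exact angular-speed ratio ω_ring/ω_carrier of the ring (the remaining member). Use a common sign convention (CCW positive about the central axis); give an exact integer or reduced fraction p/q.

57/40

N_ring = 34 + 2·23 = 80
34(ω_s−ω_c) = −80(ω_r−ω_c),  ω_s=0, ω_c=1
ω_r = 1 − (34/80)(0−1) = 57/40
ω_r/ω_c = 57/40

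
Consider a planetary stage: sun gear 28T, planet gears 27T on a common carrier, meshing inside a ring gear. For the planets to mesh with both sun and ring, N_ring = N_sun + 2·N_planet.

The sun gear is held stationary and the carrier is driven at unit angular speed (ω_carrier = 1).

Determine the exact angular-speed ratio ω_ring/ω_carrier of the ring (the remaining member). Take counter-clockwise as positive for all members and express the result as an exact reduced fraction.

55/41

N_ring = 28 + 2·27 = 82
28(ω_s−ω_c) = −82(ω_r−ω_c),  ω_s=0, ω_c=1
ω_r = 1 − (28/82)(0−1) = 55/41
ω_r/ω_c = 55/41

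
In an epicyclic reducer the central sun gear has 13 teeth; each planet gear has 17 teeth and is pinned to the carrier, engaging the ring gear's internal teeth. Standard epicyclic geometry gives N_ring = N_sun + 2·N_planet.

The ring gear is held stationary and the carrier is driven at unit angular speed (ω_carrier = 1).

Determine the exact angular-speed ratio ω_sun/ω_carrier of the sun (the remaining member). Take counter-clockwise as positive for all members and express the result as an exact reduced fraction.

N_ring = 13 + 2·17 = 47
13(ω_s−ω_c) = −47(ω_r−ω_c),  ω_r=0, ω_c=1
ω_s = 1 − (47/13)(0−1) = 60/13
ω_s/ω_c = 60/13

60/13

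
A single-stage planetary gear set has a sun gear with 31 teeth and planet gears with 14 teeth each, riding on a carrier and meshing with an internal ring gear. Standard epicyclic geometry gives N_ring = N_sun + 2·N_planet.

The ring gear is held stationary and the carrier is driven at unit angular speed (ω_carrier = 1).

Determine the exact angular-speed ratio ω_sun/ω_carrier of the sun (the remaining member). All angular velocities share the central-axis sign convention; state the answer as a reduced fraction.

90/31

N_ring = 31 + 2·14 = 59
31(ω_s−ω_c) = −59(ω_r−ω_c),  ω_r=0, ω_c=1
ω_s = 1 − (59/31)(0−1) = 90/31
ω_s/ω_c = 90/31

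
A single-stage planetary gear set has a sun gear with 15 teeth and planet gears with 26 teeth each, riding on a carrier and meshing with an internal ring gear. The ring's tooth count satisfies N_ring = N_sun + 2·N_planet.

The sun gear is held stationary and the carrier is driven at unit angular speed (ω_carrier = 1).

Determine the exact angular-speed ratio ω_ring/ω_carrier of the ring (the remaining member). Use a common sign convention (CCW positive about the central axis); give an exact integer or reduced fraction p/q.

82/67

N_ring = 15 + 2·26 = 67
15(ω_s−ω_c) = −67(ω_r−ω_c),  ω_s=0, ω_c=1
ω_r = 1 − (15/67)(0−1) = 82/67
ω_r/ω_c = 82/67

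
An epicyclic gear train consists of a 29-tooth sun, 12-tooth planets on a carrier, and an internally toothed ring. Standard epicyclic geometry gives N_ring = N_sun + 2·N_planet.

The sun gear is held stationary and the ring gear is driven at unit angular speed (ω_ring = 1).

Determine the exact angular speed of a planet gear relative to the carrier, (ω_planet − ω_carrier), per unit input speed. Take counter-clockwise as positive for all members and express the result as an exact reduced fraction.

1537/984

N_ring = 29 + 2·12 = 53
29(ω_s−ω_c) = −53(ω_r−ω_c),  ω_s=0, ω_r=1
29(0−ω_c) = −53(1−ω_c)  ⇒  82ω_c = 53  ⇒  ω_c = 53/82
sun–planet: 29·(0−53/82) = −12·(ω_p−ω_c)  ⇒  ω_p−ω_c = −(29/12)·(-53/82) = 1537/984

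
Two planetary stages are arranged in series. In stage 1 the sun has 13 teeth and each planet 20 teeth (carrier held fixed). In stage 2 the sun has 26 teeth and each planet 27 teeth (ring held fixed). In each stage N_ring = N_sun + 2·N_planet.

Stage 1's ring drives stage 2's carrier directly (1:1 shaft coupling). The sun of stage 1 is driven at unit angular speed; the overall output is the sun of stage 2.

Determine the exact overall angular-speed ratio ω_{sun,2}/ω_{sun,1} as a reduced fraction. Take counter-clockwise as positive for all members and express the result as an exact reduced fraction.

-1

Stage 1: N_ring = 13 + 2·20 = 53
Stage 1: 13(ω_s−ω_c) = −53(ω_r−ω_c),  ω_c=0, ω_s=1
Stage 1: ω_r = 0 − (13/53)(1−0) = -13/53
  ⇒ ω_r¹/ω_s¹ = -13/53
Stage 2: N_ring = 26 + 2·27 = 80
Stage 2: 26(ω_s−ω_c) = −80(ω_r−ω_c),  ω_r=0, ω_c=1
Stage 2: ω_s = 1 − (80/26)(0−1) = 53/13
  ⇒ ω_s²/ω_c² = 53/13
Coupling ω_c² = ω_r¹ ⇒ overall = -13/53 × 53/13 = -1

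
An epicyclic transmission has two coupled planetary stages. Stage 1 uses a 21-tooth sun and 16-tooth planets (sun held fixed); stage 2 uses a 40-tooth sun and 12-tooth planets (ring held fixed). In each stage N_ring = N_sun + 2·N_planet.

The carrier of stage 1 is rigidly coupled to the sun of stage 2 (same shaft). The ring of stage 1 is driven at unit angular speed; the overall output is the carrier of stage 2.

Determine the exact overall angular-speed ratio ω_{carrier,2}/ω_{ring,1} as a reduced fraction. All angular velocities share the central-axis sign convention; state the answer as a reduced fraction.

265/962

Stage 1: N_ring = 21 + 2·16 = 53
Stage 1: 21(ω_s−ω_c) = −53(ω_r−ω_c),  ω_s=0, ω_r=1
Stage 1: 21(0−ω_c) = −53(1−ω_c)  ⇒  74ω_c = 53  ⇒  ω_c = 53/74
  ⇒ ω_c¹/ω_r¹ = 53/74
Stage 2: N_ring = 40 + 2·12 = 64
Stage 2: 40(ω_s−ω_c) = −64(ω_r−ω_c),  ω_r=0, ω_s=1
Stage 2: 40(1−ω_c) = −64(0−ω_c)  ⇒  104ω_c = 40  ⇒  ω_c = 5/13
  ⇒ ω_c²/ω_s² = 5/13
Coupling ω_s² = ω_c¹ ⇒ overall = 53/74 × 5/13 = 265/962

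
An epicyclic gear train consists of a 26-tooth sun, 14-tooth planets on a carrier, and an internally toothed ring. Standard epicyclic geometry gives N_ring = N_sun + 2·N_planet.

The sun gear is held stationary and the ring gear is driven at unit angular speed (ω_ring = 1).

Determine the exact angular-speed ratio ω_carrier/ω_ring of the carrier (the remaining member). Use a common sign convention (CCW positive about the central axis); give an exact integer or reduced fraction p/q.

27/40

N_ring = 26 + 2·14 = 54
26(ω_s−ω_c) = −54(ω_r−ω_c),  ω_s=0, ω_r=1
26(0−ω_c) = −54(1−ω_c)  ⇒  80ω_c = 54  ⇒  ω_c = 27/40
ω_c/ω_r = 27/40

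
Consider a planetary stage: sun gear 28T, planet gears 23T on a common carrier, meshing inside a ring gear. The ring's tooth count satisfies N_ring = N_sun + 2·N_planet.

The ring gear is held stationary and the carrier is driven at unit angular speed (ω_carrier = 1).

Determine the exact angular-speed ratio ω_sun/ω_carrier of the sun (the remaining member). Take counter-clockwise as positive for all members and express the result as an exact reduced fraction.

51/14

N_ring = 28 + 2·23 = 74
28(ω_s−ω_c) = −74(ω_r−ω_c),  ω_r=0, ω_c=1
ω_s = 1 − (74/28)(0−1) = 51/14
ω_s/ω_c = 51/14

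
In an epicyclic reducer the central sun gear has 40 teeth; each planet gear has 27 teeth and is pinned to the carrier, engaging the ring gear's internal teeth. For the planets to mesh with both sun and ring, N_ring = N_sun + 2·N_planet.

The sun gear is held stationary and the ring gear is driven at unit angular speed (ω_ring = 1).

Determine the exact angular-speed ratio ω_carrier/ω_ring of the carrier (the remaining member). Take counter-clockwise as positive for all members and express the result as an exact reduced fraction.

47/67

N_ring = 40 + 2·27 = 94
40(ω_s−ω_c) = −94(ω_r−ω_c),  ω_s=0, ω_r=1
40(0−ω_c) = −94(1−ω_c)  ⇒  134ω_c = 94  ⇒  ω_c = 47/67
ω_c/ω_r = 47/67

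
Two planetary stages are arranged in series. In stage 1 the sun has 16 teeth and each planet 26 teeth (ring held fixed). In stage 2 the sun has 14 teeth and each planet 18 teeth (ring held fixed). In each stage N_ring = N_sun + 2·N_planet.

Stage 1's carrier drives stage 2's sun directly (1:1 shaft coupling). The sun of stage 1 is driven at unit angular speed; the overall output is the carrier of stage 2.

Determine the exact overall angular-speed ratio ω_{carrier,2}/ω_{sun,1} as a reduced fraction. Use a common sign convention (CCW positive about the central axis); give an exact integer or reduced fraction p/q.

1/24

Stage 1: N_ring = 16 + 2·26 = 68
Stage 1: 16(ω_s−ω_c) = −68(ω_r−ω_c),  ω_r=0, ω_s=1
Stage 1: 16(1−ω_c) = −68(0−ω_c)  ⇒  84ω_c = 16  ⇒  ω_c = 4/21
  ⇒ ω_c¹/ω_s¹ = 4/21
Stage 2: N_ring = 14 + 2·18 = 50
Stage 2: 14(ω_s−ω_c) = −50(ω_r−ω_c),  ω_r=0, ω_s=1
Stage 2: 14(1−ω_c) = −50(0−ω_c)  ⇒  64ω_c = 14  ⇒  ω_c = 7/32
  ⇒ ω_c²/ω_s² = 7/32
Coupling ω_s² = ω_c¹ ⇒ overall = 4/21 × 7/32 = 1/24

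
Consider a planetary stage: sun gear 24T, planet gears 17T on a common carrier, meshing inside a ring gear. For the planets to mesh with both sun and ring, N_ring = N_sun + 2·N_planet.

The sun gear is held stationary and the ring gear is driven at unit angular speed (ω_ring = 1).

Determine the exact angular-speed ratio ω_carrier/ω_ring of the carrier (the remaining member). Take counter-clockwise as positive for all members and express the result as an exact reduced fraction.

N_ring = 24 + 2·17 = 58
24(ω_s−ω_c) = −58(ω_r−ω_c),  ω_s=0, ω_r=1
24(0−ω_c) = −58(1−ω_c)  ⇒  82ω_c = 58  ⇒  ω_c = 29/41
ω_c/ω_r = 29/41

29/41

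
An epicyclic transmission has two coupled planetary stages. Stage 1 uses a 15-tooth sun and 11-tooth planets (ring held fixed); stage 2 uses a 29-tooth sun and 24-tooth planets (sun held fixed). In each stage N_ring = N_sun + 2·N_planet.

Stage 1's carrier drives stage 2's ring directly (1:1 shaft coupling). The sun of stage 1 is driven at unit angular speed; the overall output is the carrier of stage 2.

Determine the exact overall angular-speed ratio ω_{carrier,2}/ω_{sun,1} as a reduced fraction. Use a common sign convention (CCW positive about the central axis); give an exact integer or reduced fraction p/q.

1155/5512

Stage 1: N_ring = 15 + 2·11 = 37
Stage 1: 15(ω_s−ω_c) = −37(ω_r−ω_c),  ω_r=0, ω_s=1
Stage 1: 15(1−ω_c) = −37(0−ω_c)  ⇒  52ω_c = 15  ⇒  ω_c = 15/52
  ⇒ ω_c¹/ω_s¹ = 15/52
Stage 2: N_ring = 29 + 2·24 = 77
Stage 2: 29(ω_s−ω_c) = −77(ω_r−ω_c),  ω_s=0, ω_r=1
Stage 2: 29(0−ω_c) = −77(1−ω_c)  ⇒  106ω_c = 77  ⇒  ω_c = 77/106
  ⇒ ω_c²/ω_r² = 77/106
Coupling ω_r² = ω_c¹ ⇒ overall = 15/52 × 77/106 = 1155/5512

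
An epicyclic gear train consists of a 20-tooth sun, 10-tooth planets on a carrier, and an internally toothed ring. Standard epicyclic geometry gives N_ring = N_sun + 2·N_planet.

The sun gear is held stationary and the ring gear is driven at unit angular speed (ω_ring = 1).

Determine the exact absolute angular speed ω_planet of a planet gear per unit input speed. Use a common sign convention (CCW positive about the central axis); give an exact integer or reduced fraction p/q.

N_ring = 20 + 2·10 = 40
20(ω_s−ω_c) = −40(ω_r−ω_c),  ω_s=0, ω_r=1
20(0−ω_c) = −40(1−ω_c)  ⇒  60ω_c = 40  ⇒  ω_c = 2/3
sun–planet: 20·(0−2/3) = −10·(ω_p−ω_c)  ⇒  ω_p−ω_c = −(20/10)·(-2/3) = 4/3
ω_p = 2/3 + 4/3 = 2

2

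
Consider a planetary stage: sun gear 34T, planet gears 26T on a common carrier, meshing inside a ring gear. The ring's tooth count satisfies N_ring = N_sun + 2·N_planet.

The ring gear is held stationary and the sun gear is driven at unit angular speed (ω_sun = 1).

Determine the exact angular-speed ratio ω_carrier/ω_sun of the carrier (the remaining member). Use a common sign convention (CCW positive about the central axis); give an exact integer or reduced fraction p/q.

17/60

N_ring = 34 + 2·26 = 86
34(ω_s−ω_c) = −86(ω_r−ω_c),  ω_r=0, ω_s=1
34(1−ω_c) = −86(0−ω_c)  ⇒  120ω_c = 34  ⇒  ω_c = 17/60
ω_c/ω_s = 17/60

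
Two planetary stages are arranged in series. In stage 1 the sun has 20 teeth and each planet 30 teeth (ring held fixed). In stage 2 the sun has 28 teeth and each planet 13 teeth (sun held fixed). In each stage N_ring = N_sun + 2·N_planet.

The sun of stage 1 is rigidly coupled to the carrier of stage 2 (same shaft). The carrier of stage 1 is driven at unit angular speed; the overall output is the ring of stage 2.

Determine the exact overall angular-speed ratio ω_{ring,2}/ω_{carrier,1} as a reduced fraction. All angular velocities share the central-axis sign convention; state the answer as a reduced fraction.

Stage 1: N_ring = 20 + 2·30 = 80
Stage 1: 20(ω_s−ω_c) = −80(ω_r−ω_c),  ω_r=0, ω_c=1
Stage 1: ω_s = 1 − (80/20)(0−1) = 5
  ⇒ ω_s¹/ω_c¹ = 5
Stage 2: N_ring = 28 + 2·13 = 54
Stage 2: 28(ω_s−ω_c) = −54(ω_r−ω_c),  ω_s=0, ω_c=1
Stage 2: ω_r = 1 − (28/54)(0−1) = 41/27
  ⇒ ω_r²/ω_c² = 41/27
Coupling ω_c² = ω_s¹ ⇒ overall = 5 × 41/27 = 205/27

205/27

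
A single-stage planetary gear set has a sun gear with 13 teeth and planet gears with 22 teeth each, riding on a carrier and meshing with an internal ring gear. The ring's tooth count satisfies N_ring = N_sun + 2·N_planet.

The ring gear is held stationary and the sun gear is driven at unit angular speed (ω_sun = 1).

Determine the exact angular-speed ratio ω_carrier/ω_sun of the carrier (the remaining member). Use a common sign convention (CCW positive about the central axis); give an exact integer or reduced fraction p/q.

N_ring = 13 + 2·22 = 57
13(ω_s−ω_c) = −57(ω_r−ω_c),  ω_r=0, ω_s=1
13(1−ω_c) = −57(0−ω_c)  ⇒  70ω_c = 13  ⇒  ω_c = 13/70
ω_c/ω_s = 13/70

13/70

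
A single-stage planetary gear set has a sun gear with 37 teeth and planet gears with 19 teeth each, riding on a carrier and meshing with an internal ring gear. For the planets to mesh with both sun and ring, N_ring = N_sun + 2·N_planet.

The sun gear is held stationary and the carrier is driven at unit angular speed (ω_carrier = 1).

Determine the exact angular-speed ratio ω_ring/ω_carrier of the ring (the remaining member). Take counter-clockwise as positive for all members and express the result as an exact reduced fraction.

N_ring = 37 + 2·19 = 75
37(ω_s−ω_c) = −75(ω_r−ω_c),  ω_s=0, ω_c=1
ω_r = 1 − (37/75)(0−1) = 112/75
ω_r/ω_c = 112/75

112/75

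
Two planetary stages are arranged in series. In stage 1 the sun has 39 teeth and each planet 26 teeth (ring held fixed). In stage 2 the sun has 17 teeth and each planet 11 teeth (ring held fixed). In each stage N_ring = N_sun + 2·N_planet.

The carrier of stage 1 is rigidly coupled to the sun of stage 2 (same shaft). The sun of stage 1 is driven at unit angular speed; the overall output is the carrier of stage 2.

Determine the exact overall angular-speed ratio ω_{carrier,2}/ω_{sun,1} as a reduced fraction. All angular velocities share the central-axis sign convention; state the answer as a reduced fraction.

Stage 1: N_ring = 39 + 2·26 = 91
Stage 1: 39(ω_s−ω_c) = −91(ω_r−ω_c),  ω_r=0, ω_s=1
Stage 1: 39(1−ω_c) = −91(0−ω_c)  ⇒  130ω_c = 39  ⇒  ω_c = 3/10
  ⇒ ω_c¹/ω_s¹ = 3/10
Stage 2: N_ring = 17 + 2·11 = 39
Stage 2: 17(ω_s−ω_c) = −39(ω_r−ω_c),  ω_r=0, ω_s=1
Stage 2: 17(1−ω_c) = −39(0−ω_c)  ⇒  56ω_c = 17  ⇒  ω_c = 17/56
  ⇒ ω_c²/ω_s² = 17/56
Coupling ω_s² = ω_c¹ ⇒ overall = 3/10 × 17/56 = 51/560

51/560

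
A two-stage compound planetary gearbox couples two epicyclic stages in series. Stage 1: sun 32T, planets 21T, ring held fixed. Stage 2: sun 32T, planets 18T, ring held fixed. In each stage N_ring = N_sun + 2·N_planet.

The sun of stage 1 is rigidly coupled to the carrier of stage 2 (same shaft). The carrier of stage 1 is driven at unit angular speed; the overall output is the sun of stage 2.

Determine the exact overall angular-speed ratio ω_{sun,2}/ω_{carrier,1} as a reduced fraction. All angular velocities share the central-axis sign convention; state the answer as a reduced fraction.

Stage 1: N_ring = 32 + 2·21 = 74
Stage 1: 32(ω_s−ω_c) = −74(ω_r−ω_c),  ω_r=0, ω_c=1
Stage 1: ω_s = 1 − (74/32)(0−1) = 53/16
  ⇒ ω_s¹/ω_c¹ = 53/16
Stage 2: N_ring = 32 + 2·18 = 68
Stage 2: 32(ω_s−ω_c) = −68(ω_r−ω_c),  ω_r=0, ω_c=1
Stage 2: ω_s = 1 − (68/32)(0−1) = 25/8
  ⇒ ω_s²/ω_c² = 25/8
Coupling ω_c² = ω_s¹ ⇒ overall = 53/16 × 25/8 = 1325/128

1325/128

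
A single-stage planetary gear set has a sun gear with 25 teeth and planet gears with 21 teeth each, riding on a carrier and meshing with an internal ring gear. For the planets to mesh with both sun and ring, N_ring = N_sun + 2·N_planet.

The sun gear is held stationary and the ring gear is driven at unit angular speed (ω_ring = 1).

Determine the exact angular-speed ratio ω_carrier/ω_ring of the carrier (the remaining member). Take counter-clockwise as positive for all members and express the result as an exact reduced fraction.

67/92

N_ring = 25 + 2·21 = 67
25(ω_s−ω_c) = −67(ω_r−ω_c),  ω_s=0, ω_r=1
25(0−ω_c) = −67(1−ω_c)  ⇒  92ω_c = 67  ⇒  ω_c = 67/92
ω_c/ω_r = 67/92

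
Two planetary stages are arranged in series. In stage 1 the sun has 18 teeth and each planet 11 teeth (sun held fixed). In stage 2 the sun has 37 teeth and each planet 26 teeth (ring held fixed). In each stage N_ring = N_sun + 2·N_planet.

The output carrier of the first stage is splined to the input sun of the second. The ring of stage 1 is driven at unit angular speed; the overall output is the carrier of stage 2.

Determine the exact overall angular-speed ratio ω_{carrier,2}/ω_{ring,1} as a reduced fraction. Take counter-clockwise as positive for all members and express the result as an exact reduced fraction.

370/1827

Stage 1: N_ring = 18 + 2·11 = 40
Stage 1: 18(ω_s−ω_c) = −40(ω_r−ω_c),  ω_s=0, ω_r=1
Stage 1: 18(0−ω_c) = −40(1−ω_c)  ⇒  58ω_c = 40  ⇒  ω_c = 20/29
  ⇒ ω_c¹/ω_r¹ = 20/29
Stage 2: N_ring = 37 + 2·26 = 89
Stage 2: 37(ω_s−ω_c) = −89(ω_r−ω_c),  ω_r=0, ω_s=1
Stage 2: 37(1−ω_c) = −89(0−ω_c)  ⇒  126ω_c = 37  ⇒  ω_c = 37/126
  ⇒ ω_c²/ω_s² = 37/126
Coupling ω_s² = ω_c¹ ⇒ overall = 20/29 × 37/126 = 370/1827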